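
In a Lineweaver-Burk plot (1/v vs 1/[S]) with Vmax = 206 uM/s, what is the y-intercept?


y-intercept = 1/Vmax
= 1/206
= 0.0049 s/uM

0.0049 s/uM


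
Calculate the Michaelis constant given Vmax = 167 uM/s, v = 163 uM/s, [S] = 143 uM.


Km = [S] * (Vmax - v) / v
Km = 143 * (167 - 163) / 163
Km = 3.5092 uM

3.5092 uM


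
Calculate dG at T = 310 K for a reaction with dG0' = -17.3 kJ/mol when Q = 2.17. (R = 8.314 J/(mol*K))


dG = dG0' + RT * ln(Q) / 1000
dG = -17.3 + 8.314 * 310 * ln(2.17) / 1000
dG = -15.3033 kJ/mol

-15.3033 kJ/mol


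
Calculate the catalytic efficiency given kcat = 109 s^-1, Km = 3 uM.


Catalytic efficiency = kcat / Km
= 109 / 3
= 36.3333 uM^-1*s^-1

36.3333 uM^-1*s^-1


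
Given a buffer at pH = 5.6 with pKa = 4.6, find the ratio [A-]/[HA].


[A-]/[HA] = 10^(pH - pKa)
= 10^(5.6 - 4.6)
= 10.0

10.0


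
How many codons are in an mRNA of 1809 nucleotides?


codons = nucleotides / 3
codons = 1809 / 3 = 603

603


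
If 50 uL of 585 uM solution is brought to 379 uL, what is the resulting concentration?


C2 = C1 * V1 / V2
C2 = 585 * 50 / 379
C2 = 77.1768 uM

77.1768 uM


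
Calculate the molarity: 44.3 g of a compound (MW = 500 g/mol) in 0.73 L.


C = (mass / MW) / volume
C = (44.3 / 500) / 0.73
C = 0.1214 M

0.1214 M


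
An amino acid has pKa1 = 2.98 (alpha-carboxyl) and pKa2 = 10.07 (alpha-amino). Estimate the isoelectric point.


pI = (pKa1 + pKa2) / 2
pI = (2.98 + 10.07) / 2
pI = 6.525

6.525


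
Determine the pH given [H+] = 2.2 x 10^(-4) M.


pH = -log10([H+])
pH = -log10(2.2 x 10^(-4))
pH = 3.6576

3.6576


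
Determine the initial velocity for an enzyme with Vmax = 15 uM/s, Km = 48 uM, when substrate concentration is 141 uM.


v = Vmax * [S] / (Km + [S])
v = 15 * 141 / (48 + 141)
v = 11.1905 uM/s

11.1905 uM/s


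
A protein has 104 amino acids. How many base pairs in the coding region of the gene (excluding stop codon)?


Each amino acid = 1 codon = 3 bp
bp = 104 * 3 = 312 bp

312 bp


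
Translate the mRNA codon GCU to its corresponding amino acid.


Standard genetic code lookup.
Codon GCU -> Ala

Ala


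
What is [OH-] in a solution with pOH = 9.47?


[OH-] = 10^(-pOH)
[OH-] = 10^(-9.47)
[OH-] = 3.388e-10 M

3.388e-10 M


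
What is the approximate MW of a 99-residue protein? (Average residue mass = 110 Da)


MW = n_residues * 110 Da
MW = 99 * 110
MW = 10890 Da

10890 Da


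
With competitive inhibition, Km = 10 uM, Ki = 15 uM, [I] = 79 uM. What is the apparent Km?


Km_app = Km * (1 + [I]/Ki)
Km_app = 10 * (1 + 79/15)
Km_app = 62.6667 uM

62.6667 uM


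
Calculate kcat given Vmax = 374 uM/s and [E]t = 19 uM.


kcat = Vmax / [E]t
kcat = 374 / 19
kcat = 19.6842 s^-1

19.6842 s^-1


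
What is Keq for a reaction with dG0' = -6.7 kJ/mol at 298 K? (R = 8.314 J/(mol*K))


Keq = exp(-dG0 * 1000 / (R * T))
Keq = exp(-(-6.7) * 1000 / (8.314 * 298))
Keq = 14.9433

14.9433


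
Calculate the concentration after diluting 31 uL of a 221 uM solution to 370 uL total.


C2 = C1 * V1 / V2
C2 = 221 * 31 / 370
C2 = 18.5162 uM

18.5162 uM


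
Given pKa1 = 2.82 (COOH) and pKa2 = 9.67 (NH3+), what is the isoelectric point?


pI = (pKa1 + pKa2) / 2
pI = (2.82 + 9.67) / 2
pI = 6.245

6.245


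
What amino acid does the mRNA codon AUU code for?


Standard genetic code lookup.
Codon AUU -> Ile

Ile


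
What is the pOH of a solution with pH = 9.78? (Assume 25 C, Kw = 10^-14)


pOH = 14 - pH
pOH = 14 - 9.78
pOH = 4.22

4.22


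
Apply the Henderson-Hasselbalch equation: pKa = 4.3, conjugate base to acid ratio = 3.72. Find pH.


pH = pKa + log10([A-]/[HA])
pH = 4.3 + log10(3.72)
pH = 4.8705

4.8705


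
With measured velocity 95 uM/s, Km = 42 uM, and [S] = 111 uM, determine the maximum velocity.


Vmax = v * (Km + [S]) / [S]
Vmax = 95 * (42 + 111) / 111
Vmax = 130.9459 uM/s

130.9459 uM/s


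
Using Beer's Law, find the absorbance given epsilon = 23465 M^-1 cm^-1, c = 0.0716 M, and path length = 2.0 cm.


A = epsilon * c * l
A = 23465 * 0.0716 * 2.0
A = 3360.188

3360.188


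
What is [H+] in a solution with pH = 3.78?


[H+] = 10^(-pH)
[H+] = 10^(-3.78)
[H+] = 1.660e-04 M

1.660e-04 M


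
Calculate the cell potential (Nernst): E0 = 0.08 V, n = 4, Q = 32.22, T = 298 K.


E = E0 - (RT/nF) * ln(Q)
E = 0.08 - (8.314 * 298 / (4 * 96485)) * ln(32.22)
E = 0.0577 V

0.0577 V


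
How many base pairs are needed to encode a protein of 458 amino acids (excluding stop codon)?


Each amino acid = 1 codon = 3 bp
bp = 458 * 3 = 1374 bp

1374 bp


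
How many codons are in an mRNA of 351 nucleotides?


codons = nucleotides / 3
codons = 351 / 3 = 117

117


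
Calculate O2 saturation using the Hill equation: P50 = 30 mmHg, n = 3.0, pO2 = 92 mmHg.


Y = pO2^n / (P50^n + pO2^n)
Y = 92^3.0 / (30^3.0 + 92^3.0)
Y = 96.65%

96.65%


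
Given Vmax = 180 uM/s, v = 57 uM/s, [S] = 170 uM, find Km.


Km = [S] * (Vmax - v) / v
Km = 170 * (180 - 57) / 57
Km = 366.8421 uM

366.8421 uM


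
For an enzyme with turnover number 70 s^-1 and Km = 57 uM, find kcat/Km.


Catalytic efficiency = kcat / Km
= 70 / 57
= 1.2281 uM^-1*s^-1

1.2281 uM^-1*s^-1


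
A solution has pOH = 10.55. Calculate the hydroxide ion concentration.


[OH-] = 10^(-pOH)
[OH-] = 10^(-10.55)
[OH-] = 2.818e-11 M

2.818e-11 M


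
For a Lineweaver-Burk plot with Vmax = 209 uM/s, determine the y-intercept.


y-intercept = 1/Vmax
= 1/209
= 0.0048 s/uM

0.0048 s/uM


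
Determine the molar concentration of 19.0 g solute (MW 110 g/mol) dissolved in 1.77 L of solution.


C = (mass / MW) / volume
C = (19.0 / 110) / 1.77
C = 0.0976 M

0.0976 M


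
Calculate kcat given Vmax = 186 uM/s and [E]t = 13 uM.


kcat = Vmax / [E]t
kcat = 186 / 13
kcat = 14.3077 s^-1

14.3077 s^-1


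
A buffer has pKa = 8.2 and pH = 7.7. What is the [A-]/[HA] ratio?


[A-]/[HA] = 10^(pH - pKa)
= 10^(7.7 - 8.2)
= 0.3162

0.3162


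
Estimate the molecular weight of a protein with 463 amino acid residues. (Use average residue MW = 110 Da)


MW = n_residues * 110 Da
MW = 463 * 110
MW = 50930 Da

50930 Da


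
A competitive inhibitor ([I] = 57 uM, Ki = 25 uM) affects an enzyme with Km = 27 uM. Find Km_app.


Km_app = Km * (1 + [I]/Ki)
Km_app = 27 * (1 + 57/25)
Km_app = 88.56 uM

88.56 uM


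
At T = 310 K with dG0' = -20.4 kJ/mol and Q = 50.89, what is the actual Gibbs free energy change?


dG = dG0' + RT * ln(Q) / 1000
dG = -20.4 + 8.314 * 310 * ln(50.89) / 1000
dG = -10.2719 kJ/mol

-10.2719 kJ/mol


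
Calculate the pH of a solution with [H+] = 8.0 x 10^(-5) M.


pH = -log10([H+])
pH = -log10(8.0 x 10^(-5))
pH = 4.0969

4.0969


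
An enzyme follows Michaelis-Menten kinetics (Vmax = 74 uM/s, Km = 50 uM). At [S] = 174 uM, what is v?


v = Vmax * [S] / (Km + [S])
v = 74 * 174 / (50 + 174)
v = 57.4821 uM/s

57.4821 uM/s


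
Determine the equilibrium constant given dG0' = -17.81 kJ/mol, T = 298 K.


Keq = exp(-dG0 * 1000 / (R * T))
Keq = exp(-(-17.81) * 1000 / (8.314 * 298))
Keq = 1324.1015

1324.1015


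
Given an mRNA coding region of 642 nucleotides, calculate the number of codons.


codons = nucleotides / 3
codons = 642 / 3 = 214

214


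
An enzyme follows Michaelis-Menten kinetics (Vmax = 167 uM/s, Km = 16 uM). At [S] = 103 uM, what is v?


v = Vmax * [S] / (Km + [S])
v = 167 * 103 / (16 + 103)
v = 144.5462 uM/s

144.5462 uM/s


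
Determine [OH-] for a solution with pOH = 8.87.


[OH-] = 10^(-pOH)
[OH-] = 10^(-8.87)
[OH-] = 1.349e-09 M

1.349e-09 M


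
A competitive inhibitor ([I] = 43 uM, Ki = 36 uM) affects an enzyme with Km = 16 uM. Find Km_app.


Km_app = Km * (1 + [I]/Ki)
Km_app = 16 * (1 + 43/36)
Km_app = 35.1111 uM

35.1111 uM


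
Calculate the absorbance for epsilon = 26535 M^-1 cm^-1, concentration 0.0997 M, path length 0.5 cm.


A = epsilon * c * l
A = 26535 * 0.0997 * 0.5
A = 1322.7697

1322.7697


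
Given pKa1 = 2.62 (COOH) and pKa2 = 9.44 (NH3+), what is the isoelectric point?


pI = (pKa1 + pKa2) / 2
pI = (2.62 + 9.44) / 2
pI = 6.03

6.03


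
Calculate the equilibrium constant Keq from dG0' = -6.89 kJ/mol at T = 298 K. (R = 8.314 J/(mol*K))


Keq = exp(-dG0 * 1000 / (R * T))
Keq = exp(-(-6.89) * 1000 / (8.314 * 298))
Keq = 16.1343

16.1343


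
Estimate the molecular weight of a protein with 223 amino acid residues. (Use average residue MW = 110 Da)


MW = n_residues * 110 Da
MW = 223 * 110
MW = 24530 Da

24530 Da


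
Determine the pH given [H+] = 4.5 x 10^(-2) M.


pH = -log10([H+])
pH = -log10(4.5 x 10^(-2))
pH = 1.3468

1.3468


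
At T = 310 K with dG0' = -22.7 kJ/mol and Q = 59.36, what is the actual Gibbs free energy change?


dG = dG0' + RT * ln(Q) / 1000
dG = -22.7 + 8.314 * 310 * ln(59.36) / 1000
dG = -12.1751 kJ/mol

-12.1751 kJ/mol


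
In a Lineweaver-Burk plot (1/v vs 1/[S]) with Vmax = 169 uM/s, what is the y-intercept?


y-intercept = 1/Vmax
= 1/169
= 0.0059 s/uM

0.0059 s/uM


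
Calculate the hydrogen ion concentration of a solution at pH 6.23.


[H+] = 10^(-pH)
[H+] = 10^(-6.23)
[H+] = 5.888e-07 M

5.888e-07 M


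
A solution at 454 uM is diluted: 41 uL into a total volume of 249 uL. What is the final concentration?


C2 = C1 * V1 / V2
C2 = 454 * 41 / 249
C2 = 74.755 uM

74.755 uM


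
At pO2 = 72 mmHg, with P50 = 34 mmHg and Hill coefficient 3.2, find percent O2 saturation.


Y = pO2^n / (P50^n + pO2^n)
Y = 72^3.2 / (34^3.2 + 72^3.2)
Y = 91.69%

91.69%


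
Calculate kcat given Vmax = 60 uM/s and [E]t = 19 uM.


kcat = Vmax / [E]t
kcat = 60 / 19
kcat = 3.1579 s^-1

3.1579 s^-1


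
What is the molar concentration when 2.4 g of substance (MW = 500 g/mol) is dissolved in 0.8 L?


C = (mass / MW) / volume
C = (2.4 / 500) / 0.8
C = 0.006 M

0.006 M


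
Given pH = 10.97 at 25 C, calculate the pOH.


pOH = 14 - pH
pOH = 14 - 10.97
pOH = 3.03

3.03


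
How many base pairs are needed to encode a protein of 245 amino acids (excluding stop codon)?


Each amino acid = 1 codon = 3 bp
bp = 245 * 3 = 735 bp

735 bp


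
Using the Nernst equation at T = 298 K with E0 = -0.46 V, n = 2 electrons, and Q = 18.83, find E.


E = E0 - (RT/nF) * ln(Q)
E = -0.46 - (8.314 * 298 / (2 * 96485)) * ln(18.83)
E = -0.4977 V

-0.4977 V


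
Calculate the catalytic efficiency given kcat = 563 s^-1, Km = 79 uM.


Catalytic efficiency = kcat / Km
= 563 / 79
= 7.1266 uM^-1*s^-1

7.1266 uM^-1*s^-1


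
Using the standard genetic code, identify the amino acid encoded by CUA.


Standard genetic code lookup.
Codon CUA -> Leu

Leu


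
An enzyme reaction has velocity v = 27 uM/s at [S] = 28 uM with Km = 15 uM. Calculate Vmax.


Vmax = v * (Km + [S]) / [S]
Vmax = 27 * (15 + 28) / 28
Vmax = 41.4643 uM/s

41.4643 uM/s


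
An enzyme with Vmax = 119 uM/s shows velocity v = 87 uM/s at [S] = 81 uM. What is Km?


Km = [S] * (Vmax - v) / v
Km = 81 * (119 - 87) / 87
Km = 29.7931 uM

29.7931 uM


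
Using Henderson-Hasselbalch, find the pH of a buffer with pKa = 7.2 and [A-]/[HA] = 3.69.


pH = pKa + log10([A-]/[HA])
pH = 7.2 + log10(3.69)
pH = 7.767

7.767


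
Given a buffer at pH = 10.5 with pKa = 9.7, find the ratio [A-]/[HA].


[A-]/[HA] = 10^(pH - pKa)
= 10^(10.5 - 9.7)
= 6.3096

6.3096


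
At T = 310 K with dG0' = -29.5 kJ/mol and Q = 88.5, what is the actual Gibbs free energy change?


dG = dG0' + RT * ln(Q) / 1000
dG = -29.5 + 8.314 * 310 * ln(88.5) / 1000
dG = -17.9458 kJ/mol

-17.9458 kJ/mol


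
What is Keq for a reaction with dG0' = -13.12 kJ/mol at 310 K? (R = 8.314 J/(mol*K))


Keq = exp(-dG0 * 1000 / (R * T))
Keq = exp(-(-13.12) * 1000 / (8.314 * 310))
Keq = 162.4743

162.4743


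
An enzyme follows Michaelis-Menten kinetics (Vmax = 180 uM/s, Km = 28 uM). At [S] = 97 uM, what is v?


v = Vmax * [S] / (Km + [S])
v = 180 * 97 / (28 + 97)
v = 139.68 uM/s

139.68 uM/s


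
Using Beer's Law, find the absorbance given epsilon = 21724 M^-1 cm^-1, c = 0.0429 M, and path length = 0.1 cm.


A = epsilon * c * l
A = 21724 * 0.0429 * 0.1
A = 93.196

93.196


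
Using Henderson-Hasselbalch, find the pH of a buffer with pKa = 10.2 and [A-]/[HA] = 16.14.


pH = pKa + log10([A-]/[HA])
pH = 10.2 + log10(16.14)
pH = 11.4079

11.4079


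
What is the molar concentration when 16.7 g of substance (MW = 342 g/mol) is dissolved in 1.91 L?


C = (mass / MW) / volume
C = (16.7 / 342) / 1.91
C = 0.0256 M

0.0256 M


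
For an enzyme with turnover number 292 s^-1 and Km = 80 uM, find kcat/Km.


Catalytic efficiency = kcat / Km
= 292 / 80
= 3.65 uM^-1*s^-1

3.65 uM^-1*s^-1


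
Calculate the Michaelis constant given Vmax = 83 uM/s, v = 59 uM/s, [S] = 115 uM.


Km = [S] * (Vmax - v) / v
Km = 115 * (83 - 59) / 59
Km = 46.7797 uM

46.7797 uM


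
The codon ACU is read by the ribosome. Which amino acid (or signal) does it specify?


Standard genetic code lookup.
Codon ACU -> Thr

Thr


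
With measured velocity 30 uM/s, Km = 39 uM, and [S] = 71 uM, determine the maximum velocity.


Vmax = v * (Km + [S]) / [S]
Vmax = 30 * (39 + 71) / 71
Vmax = 46.4789 uM/s

46.4789 uM/s


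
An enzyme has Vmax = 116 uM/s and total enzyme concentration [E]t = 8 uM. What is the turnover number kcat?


kcat = Vmax / [E]t
kcat = 116 / 8
kcat = 14.5 s^-1

14.5 s^-1


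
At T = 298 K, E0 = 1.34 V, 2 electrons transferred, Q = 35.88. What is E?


E = E0 - (RT/nF) * ln(Q)
E = 1.34 - (8.314 * 298 / (2 * 96485)) * ln(35.88)
E = 1.294 V

1.294 V


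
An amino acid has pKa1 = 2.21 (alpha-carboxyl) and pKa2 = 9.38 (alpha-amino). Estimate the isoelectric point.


pI = (pKa1 + pKa2) / 2
pI = (2.21 + 9.38) / 2
pI = 5.795

5.795


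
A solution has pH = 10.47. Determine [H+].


[H+] = 10^(-pH)
[H+] = 10^(-10.47)
[H+] = 3.388e-11 M

3.388e-11 M


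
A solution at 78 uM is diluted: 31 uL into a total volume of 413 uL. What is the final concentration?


C2 = C1 * V1 / V2
C2 = 78 * 31 / 413
C2 = 5.8547 uM

5.8547 uM


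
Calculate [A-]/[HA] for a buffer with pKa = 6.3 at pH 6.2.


[A-]/[HA] = 10^(pH - pKa)
= 10^(6.2 - 6.3)
= 0.7943

0.7943


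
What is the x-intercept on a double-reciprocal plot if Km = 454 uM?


x-intercept = -1/Km
= -1/454
= -0.0022 1/uM

-0.0022 1/uM


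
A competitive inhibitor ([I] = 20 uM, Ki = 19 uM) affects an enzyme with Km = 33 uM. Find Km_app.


Km_app = Km * (1 + [I]/Ki)
Km_app = 33 * (1 + 20/19)
Km_app = 67.7368 uM

67.7368 uM


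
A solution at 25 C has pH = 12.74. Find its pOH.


pOH = 14 - pH
pOH = 14 - 12.74
pOH = 1.26

1.26


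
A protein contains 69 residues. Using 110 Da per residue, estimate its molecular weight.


MW = n_residues * 110 Da
MW = 69 * 110
MW = 7590 Da

7590 Da


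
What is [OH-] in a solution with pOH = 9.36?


[OH-] = 10^(-pOH)
[OH-] = 10^(-9.36)
[OH-] = 4.365e-10 M

4.365e-10 M


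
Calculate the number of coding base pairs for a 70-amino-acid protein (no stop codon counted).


Each amino acid = 1 codon = 3 bp
bp = 70 * 3 = 210 bp

210 bp


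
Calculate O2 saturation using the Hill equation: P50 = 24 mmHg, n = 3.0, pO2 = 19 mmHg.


Y = pO2^n / (P50^n + pO2^n)
Y = 19^3.0 / (24^3.0 + 19^3.0)
Y = 33.16%

33.16%


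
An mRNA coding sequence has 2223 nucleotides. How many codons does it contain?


codons = nucleotides / 3
codons = 2223 / 3 = 741

741


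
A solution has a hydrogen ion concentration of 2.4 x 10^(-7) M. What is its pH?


pH = -log10([H+])
pH = -log10(2.4 x 10^(-7))
pH = 6.6198

6.6198


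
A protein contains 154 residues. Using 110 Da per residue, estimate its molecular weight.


MW = n_residues * 110 Da
MW = 154 * 110
MW = 16940 Da

16940 Da


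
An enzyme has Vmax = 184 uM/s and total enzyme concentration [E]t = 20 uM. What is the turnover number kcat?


kcat = Vmax / [E]t
kcat = 184 / 20
kcat = 9.2 s^-1

9.2 s^-1


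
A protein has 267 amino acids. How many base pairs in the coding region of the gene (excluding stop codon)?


Each amino acid = 1 codon = 3 bp
bp = 267 * 3 = 801 bp

801 bp


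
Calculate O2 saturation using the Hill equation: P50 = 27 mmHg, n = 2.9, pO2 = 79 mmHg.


Y = pO2^n / (P50^n + pO2^n)
Y = 79^2.9 / (27^2.9 + 79^2.9)
Y = 95.74%

95.74%


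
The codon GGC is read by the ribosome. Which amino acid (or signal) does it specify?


Standard genetic code lookup.
Codon GGC -> Gly

Gly


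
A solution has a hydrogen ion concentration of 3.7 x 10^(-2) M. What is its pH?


pH = -log10([H+])
pH = -log10(3.7 x 10^(-2))
pH = 1.4318

1.4318


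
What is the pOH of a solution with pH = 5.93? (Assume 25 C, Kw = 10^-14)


pOH = 14 - pH
pOH = 14 - 5.93
pOH = 8.07

8.07


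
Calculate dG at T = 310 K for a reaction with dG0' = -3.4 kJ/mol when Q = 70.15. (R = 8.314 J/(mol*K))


dG = dG0' + RT * ln(Q) / 1000
dG = -3.4 + 8.314 * 310 * ln(70.15) / 1000
dG = 7.5553 kJ/mol

7.5553 kJ/mol


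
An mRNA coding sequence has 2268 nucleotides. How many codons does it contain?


codons = nucleotides / 3
codons = 2268 / 3 = 756

756


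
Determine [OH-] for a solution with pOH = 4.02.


[OH-] = 10^(-pOH)
[OH-] = 10^(-4.02)
[OH-] = 9.550e-05 M

9.550e-05 M


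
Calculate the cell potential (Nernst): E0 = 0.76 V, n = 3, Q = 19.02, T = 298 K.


E = E0 - (RT/nF) * ln(Q)
E = 0.76 - (8.314 * 298 / (3 * 96485)) * ln(19.02)
E = 0.7348 V

0.7348 V


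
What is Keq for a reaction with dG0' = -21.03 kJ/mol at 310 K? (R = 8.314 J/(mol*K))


Keq = exp(-dG0 * 1000 / (R * T))
Keq = exp(-(-21.03) * 1000 / (8.314 * 310))
Keq = 3496.7015

3496.7015


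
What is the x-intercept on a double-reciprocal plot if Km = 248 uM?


x-intercept = -1/Km
= -1/248
= -0.004 1/uM

-0.004 1/uM


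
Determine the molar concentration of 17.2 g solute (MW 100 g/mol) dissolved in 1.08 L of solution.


C = (mass / MW) / volume
C = (17.2 / 100) / 1.08
C = 0.1593 M

0.1593 M


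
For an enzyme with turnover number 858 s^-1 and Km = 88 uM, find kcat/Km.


Catalytic efficiency = kcat / Km
= 858 / 88
= 9.75 uM^-1*s^-1

9.75 uM^-1*s^-1


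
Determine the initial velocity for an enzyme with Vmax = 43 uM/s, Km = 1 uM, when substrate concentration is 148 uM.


v = Vmax * [S] / (Km + [S])
v = 43 * 148 / (1 + 148)
v = 42.7114 uM/s

42.7114 uM/s


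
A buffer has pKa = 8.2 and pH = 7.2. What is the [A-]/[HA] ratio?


[A-]/[HA] = 10^(pH - pKa)
= 10^(7.2 - 8.2)
= 0.1

0.1


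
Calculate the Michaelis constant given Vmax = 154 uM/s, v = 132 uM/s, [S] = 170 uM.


Km = [S] * (Vmax - v) / v
Km = 170 * (154 - 132) / 132
Km = 28.3333 uM

28.3333 uM


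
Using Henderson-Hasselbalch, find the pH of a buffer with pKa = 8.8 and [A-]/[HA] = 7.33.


pH = pKa + log10([A-]/[HA])
pH = 8.8 + log10(7.33)
pH = 9.6651

9.6651


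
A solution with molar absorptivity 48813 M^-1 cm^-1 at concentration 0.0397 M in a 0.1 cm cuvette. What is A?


A = epsilon * c * l
A = 48813 * 0.0397 * 0.1
A = 193.7876

193.7876


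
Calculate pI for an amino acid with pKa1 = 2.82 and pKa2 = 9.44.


pI = (pKa1 + pKa2) / 2
pI = (2.82 + 9.44) / 2
pI = 6.13

6.13


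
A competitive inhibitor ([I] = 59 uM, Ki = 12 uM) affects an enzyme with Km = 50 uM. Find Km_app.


Km_app = Km * (1 + [I]/Ki)
Km_app = 50 * (1 + 59/12)
Km_app = 295.8333 uM

295.8333 uM


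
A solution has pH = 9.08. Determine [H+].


[H+] = 10^(-pH)
[H+] = 10^(-9.08)
[H+] = 8.318e-10 M

8.318e-10 M


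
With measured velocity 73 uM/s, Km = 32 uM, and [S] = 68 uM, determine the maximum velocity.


Vmax = v * (Km + [S]) / [S]
Vmax = 73 * (32 + 68) / 68
Vmax = 107.3529 uM/s

107.3529 uM/s


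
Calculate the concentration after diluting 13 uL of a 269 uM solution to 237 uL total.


C2 = C1 * V1 / V2
C2 = 269 * 13 / 237
C2 = 14.7553 uM

14.7553 uM


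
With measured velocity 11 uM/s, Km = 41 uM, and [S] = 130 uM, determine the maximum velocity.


Vmax = v * (Km + [S]) / [S]
Vmax = 11 * (41 + 130) / 130
Vmax = 14.4692 uM/s

14.4692 uM/s


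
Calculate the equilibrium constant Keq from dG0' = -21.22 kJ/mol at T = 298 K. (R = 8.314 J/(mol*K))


Keq = exp(-dG0 * 1000 / (R * T))
Keq = exp(-(-21.22) * 1000 / (8.314 * 298))
Keq = 5243.9844

5243.9844


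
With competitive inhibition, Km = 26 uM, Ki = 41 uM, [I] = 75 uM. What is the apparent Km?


Km_app = Km * (1 + [I]/Ki)
Km_app = 26 * (1 + 75/41)
Km_app = 73.561 uM

73.561 uM


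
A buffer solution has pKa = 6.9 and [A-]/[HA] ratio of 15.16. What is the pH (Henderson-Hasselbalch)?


pH = pKa + log10([A-]/[HA])
pH = 6.9 + log10(15.16)
pH = 8.0807

8.0807


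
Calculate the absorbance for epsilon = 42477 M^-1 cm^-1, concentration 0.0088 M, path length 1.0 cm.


A = epsilon * c * l
A = 42477 * 0.0088 * 1.0
A = 373.7976

373.7976


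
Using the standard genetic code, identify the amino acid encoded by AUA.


Standard genetic code lookup.
Codon AUA -> Ile

Ile


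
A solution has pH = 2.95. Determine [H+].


[H+] = 10^(-pH)
[H+] = 10^(-2.95)
[H+] = 0.0011 M

0.0011 M


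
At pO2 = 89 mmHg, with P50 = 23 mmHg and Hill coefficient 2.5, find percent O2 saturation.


Y = pO2^n / (P50^n + pO2^n)
Y = 89^2.5 / (23^2.5 + 89^2.5)
Y = 96.72%

96.72%


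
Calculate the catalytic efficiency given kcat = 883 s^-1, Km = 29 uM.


Catalytic efficiency = kcat / Km
= 883 / 29
= 30.4483 uM^-1*s^-1

30.4483 uM^-1*s^-1


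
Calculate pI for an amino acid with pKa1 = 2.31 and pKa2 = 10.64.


pI = (pKa1 + pKa2) / 2
pI = (2.31 + 10.64) / 2
pI = 6.475

6.475


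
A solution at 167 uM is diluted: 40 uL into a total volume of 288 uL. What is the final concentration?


C2 = C1 * V1 / V2
C2 = 167 * 40 / 288
C2 = 23.1944 uM

23.1944 uM


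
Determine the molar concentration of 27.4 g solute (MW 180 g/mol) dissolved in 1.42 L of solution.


C = (mass / MW) / volume
C = (27.4 / 180) / 1.42
C = 0.1072 M

0.1072 M


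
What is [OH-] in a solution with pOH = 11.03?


[OH-] = 10^(-pOH)
[OH-] = 10^(-11.03)
[OH-] = 9.333e-12 M

9.333e-12 M


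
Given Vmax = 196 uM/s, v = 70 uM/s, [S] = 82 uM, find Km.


Km = [S] * (Vmax - v) / v
Km = 82 * (196 - 70) / 70
Km = 147.6 uM

147.6 uM


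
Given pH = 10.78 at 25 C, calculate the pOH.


pOH = 14 - pH
pOH = 14 - 10.78
pOH = 3.22

3.22


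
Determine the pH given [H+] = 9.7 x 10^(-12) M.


pH = -log10([H+])
pH = -log10(9.7 x 10^(-12))
pH = 11.0132

11.0132


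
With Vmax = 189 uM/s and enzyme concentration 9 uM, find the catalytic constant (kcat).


kcat = Vmax / [E]t
kcat = 189 / 9
kcat = 21.0 s^-1

21.0 s^-1


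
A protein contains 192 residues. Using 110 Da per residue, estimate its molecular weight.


MW = n_residues * 110 Da
MW = 192 * 110
MW = 21120 Da

21120 Da


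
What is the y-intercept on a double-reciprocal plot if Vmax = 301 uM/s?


y-intercept = 1/Vmax
= 1/301
= 0.0033 s/uM

0.0033 s/uM


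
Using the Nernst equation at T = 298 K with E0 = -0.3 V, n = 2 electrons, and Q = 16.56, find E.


E = E0 - (RT/nF) * ln(Q)
E = -0.3 - (8.314 * 298 / (2 * 96485)) * ln(16.56)
E = -0.336 V

-0.336 V


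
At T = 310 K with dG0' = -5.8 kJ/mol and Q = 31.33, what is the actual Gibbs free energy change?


dG = dG0' + RT * ln(Q) / 1000
dG = -5.8 + 8.314 * 310 * ln(31.33) / 1000
dG = 3.0778 kJ/mol

3.0778 kJ/mol


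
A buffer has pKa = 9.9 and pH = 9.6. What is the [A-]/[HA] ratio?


[A-]/[HA] = 10^(pH - pKa)
= 10^(9.6 - 9.9)
= 0.5012

0.5012


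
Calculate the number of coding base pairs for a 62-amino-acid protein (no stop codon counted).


Each amino acid = 1 codon = 3 bp
bp = 62 * 3 = 186 bp

186 bp


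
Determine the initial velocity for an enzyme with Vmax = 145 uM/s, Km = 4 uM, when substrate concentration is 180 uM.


v = Vmax * [S] / (Km + [S])
v = 145 * 180 / (4 + 180)
v = 141.8478 uM/s

141.8478 uM/s


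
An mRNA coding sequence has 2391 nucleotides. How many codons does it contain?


codons = nucleotides / 3
codons = 2391 / 3 = 797

797


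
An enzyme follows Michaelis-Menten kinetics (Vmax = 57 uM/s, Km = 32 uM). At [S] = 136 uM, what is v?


v = Vmax * [S] / (Km + [S])
v = 57 * 136 / (32 + 136)
v = 46.1429 uM/s

46.1429 uM/s


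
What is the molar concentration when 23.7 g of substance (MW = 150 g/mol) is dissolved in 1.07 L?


C = (mass / MW) / volume
C = (23.7 / 150) / 1.07
C = 0.1477 M

0.1477 M


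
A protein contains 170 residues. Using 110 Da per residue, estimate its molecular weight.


MW = n_residues * 110 Da
MW = 170 * 110
MW = 18700 Da

18700 Da


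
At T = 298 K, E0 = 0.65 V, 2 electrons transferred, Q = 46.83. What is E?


E = E0 - (RT/nF) * ln(Q)
E = 0.65 - (8.314 * 298 / (2 * 96485)) * ln(46.83)
E = 0.6006 V

0.6006 V


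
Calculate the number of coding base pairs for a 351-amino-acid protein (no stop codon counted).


Each amino acid = 1 codon = 3 bp
bp = 351 * 3 = 1053 bp

1053 bp


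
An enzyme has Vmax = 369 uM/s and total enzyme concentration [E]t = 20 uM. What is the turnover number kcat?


kcat = Vmax / [E]t
kcat = 369 / 20
kcat = 18.45 s^-1

18.45 s^-1


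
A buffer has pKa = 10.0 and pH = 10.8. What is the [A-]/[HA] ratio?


[A-]/[HA] = 10^(pH - pKa)
= 10^(10.8 - 10.0)
= 6.3096

6.3096


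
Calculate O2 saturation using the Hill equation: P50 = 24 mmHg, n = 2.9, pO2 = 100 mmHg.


Y = pO2^n / (P50^n + pO2^n)
Y = 100^2.9 / (24^2.9 + 100^2.9)
Y = 98.43%

98.43%


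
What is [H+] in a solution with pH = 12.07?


[H+] = 10^(-pH)
[H+] = 10^(-12.07)
[H+] = 8.511e-13 M

8.511e-13 M


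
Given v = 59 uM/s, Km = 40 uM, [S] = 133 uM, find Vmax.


Vmax = v * (Km + [S]) / [S]
Vmax = 59 * (40 + 133) / 133
Vmax = 76.7444 uM/s

76.7444 uM/s


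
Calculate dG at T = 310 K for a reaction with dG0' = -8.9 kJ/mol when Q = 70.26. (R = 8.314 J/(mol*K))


dG = dG0' + RT * ln(Q) / 1000
dG = -8.9 + 8.314 * 310 * ln(70.26) / 1000
dG = 2.0594 kJ/mol

2.0594 kJ/mol


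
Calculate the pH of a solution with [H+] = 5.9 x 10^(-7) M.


pH = -log10([H+])
pH = -log10(5.9 x 10^(-7))
pH = 6.2291

6.2291


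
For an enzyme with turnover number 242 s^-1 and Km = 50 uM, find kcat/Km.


Catalytic efficiency = kcat / Km
= 242 / 50
= 4.84 uM^-1*s^-1

4.84 uM^-1*s^-1


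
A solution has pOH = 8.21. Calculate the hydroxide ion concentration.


[OH-] = 10^(-pOH)
[OH-] = 10^(-8.21)
[OH-] = 6.166e-09 M

6.166e-09 M


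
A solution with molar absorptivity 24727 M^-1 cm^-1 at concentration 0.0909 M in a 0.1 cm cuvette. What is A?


A = epsilon * c * l
A = 24727 * 0.0909 * 0.1
A = 224.7684

224.7684


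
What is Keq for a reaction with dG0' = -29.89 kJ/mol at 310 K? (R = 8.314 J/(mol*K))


Keq = exp(-dG0 * 1000 / (R * T))
Keq = exp(-(-29.89) * 1000 / (8.314 * 310))
Keq = 108795.8153

108795.8153


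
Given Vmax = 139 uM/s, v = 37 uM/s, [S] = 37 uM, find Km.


Km = [S] * (Vmax - v) / v
Km = 37 * (139 - 37) / 37
Km = 102.0 uM

102.0 uM


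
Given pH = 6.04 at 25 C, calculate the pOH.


pOH = 14 - pH
pOH = 14 - 6.04
pOH = 7.96

7.96


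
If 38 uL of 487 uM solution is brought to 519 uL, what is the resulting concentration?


C2 = C1 * V1 / V2
C2 = 487 * 38 / 519
C2 = 35.657 uM

35.657 uM


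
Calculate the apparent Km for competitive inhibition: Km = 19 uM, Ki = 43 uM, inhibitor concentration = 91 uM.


Km_app = Km * (1 + [I]/Ki)
Km_app = 19 * (1 + 91/43)
Km_app = 59.2093 uM

59.2093 uM


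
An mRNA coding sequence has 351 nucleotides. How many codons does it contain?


codons = nucleotides / 3
codons = 351 / 3 = 117

117


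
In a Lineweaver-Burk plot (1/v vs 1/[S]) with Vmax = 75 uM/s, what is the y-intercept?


y-intercept = 1/Vmax
= 1/75
= 0.0133 s/uM

0.0133 s/uM


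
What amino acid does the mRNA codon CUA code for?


Standard genetic code lookup.
Codon CUA -> Leu

Leu


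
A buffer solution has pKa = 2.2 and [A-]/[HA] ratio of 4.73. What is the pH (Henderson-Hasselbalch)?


pH = pKa + log10([A-]/[HA])
pH = 2.2 + log10(4.73)
pH = 2.8749

2.8749


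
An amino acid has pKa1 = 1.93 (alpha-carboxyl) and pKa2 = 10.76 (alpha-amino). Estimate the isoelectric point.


pI = (pKa1 + pKa2) / 2
pI = (1.93 + 10.76) / 2
pI = 6.345

6.345


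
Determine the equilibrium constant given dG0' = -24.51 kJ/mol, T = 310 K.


Keq = exp(-dG0 * 1000 / (R * T))
Keq = exp(-(-24.51) * 1000 / (8.314 * 310))
Keq = 13491.359

13491.359


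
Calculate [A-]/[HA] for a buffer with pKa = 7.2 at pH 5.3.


[A-]/[HA] = 10^(pH - pKa)
= 10^(5.3 - 7.2)
= 0.0126

0.0126


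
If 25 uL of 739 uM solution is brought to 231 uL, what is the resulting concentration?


C2 = C1 * V1 / V2
C2 = 739 * 25 / 231
C2 = 79.9784 uM

79.9784 uM


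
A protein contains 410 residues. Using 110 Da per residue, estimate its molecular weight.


MW = n_residues * 110 Da
MW = 410 * 110
MW = 45100 Da

45100 Da


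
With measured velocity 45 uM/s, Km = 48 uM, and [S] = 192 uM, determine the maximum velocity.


Vmax = v * (Km + [S]) / [S]
Vmax = 45 * (48 + 192) / 192
Vmax = 56.25 uM/s

56.25 uM/s


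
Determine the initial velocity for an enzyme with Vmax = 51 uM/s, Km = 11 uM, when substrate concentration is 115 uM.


v = Vmax * [S] / (Km + [S])
v = 51 * 115 / (11 + 115)
v = 46.5476 uM/s

46.5476 uM/s


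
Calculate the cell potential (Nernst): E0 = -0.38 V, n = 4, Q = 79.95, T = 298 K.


E = E0 - (RT/nF) * ln(Q)
E = -0.38 - (8.314 * 298 / (4 * 96485)) * ln(79.95)
E = -0.4081 V

-0.4081 V


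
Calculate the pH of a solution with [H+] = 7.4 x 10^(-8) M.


pH = -log10([H+])
pH = -log10(7.4 x 10^(-8))
pH = 7.1308

7.1308


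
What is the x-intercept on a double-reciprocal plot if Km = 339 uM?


x-intercept = -1/Km
= -1/339
= -0.0029 1/uM

-0.0029 1/uM


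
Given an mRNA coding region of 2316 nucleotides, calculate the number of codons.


codons = nucleotides / 3
codons = 2316 / 3 = 772

772


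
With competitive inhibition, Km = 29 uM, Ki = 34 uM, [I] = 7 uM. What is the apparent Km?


Km_app = Km * (1 + [I]/Ki)
Km_app = 29 * (1 + 7/34)
Km_app = 34.9706 uM

34.9706 uM


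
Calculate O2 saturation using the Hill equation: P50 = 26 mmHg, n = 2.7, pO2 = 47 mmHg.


Y = pO2^n / (P50^n + pO2^n)
Y = 47^2.7 / (26^2.7 + 47^2.7)
Y = 83.18%

83.18%


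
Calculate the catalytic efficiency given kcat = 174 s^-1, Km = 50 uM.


Catalytic efficiency = kcat / Km
= 174 / 50
= 3.48 uM^-1*s^-1

3.48 uM^-1*s^-1


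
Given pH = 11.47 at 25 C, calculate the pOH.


pOH = 14 - pH
pOH = 14 - 11.47
pOH = 2.53

2.53


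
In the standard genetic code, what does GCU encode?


Standard genetic code lookup.
Codon GCU -> Ala

Ala


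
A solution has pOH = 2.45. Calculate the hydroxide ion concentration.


[OH-] = 10^(-pOH)
[OH-] = 10^(-2.45)
[OH-] = 0.0035 M

0.0035 M


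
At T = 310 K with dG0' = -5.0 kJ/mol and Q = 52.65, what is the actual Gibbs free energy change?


dG = dG0' + RT * ln(Q) / 1000
dG = -5.0 + 8.314 * 310 * ln(52.65) / 1000
dG = 5.2157 kJ/mol

5.2157 kJ/mol


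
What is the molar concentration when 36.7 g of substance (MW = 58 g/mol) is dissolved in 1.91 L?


C = (mass / MW) / volume
C = (36.7 / 58) / 1.91
C = 0.3313 M

0.3313 M


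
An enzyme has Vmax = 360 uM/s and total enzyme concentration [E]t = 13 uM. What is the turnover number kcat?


kcat = Vmax / [E]t
kcat = 360 / 13
kcat = 27.6923 s^-1

27.6923 s^-1


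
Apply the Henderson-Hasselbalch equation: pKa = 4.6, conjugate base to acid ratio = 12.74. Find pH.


pH = pKa + log10([A-]/[HA])
pH = 4.6 + log10(12.74)
pH = 5.7052

5.7052


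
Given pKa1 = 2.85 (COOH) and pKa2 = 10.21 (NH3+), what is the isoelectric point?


pI = (pKa1 + pKa2) / 2
pI = (2.85 + 10.21) / 2
pI = 6.53

6.53


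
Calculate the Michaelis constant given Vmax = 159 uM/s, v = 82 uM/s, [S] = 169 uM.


Km = [S] * (Vmax - v) / v
Km = 169 * (159 - 82) / 82
Km = 158.6951 uM

158.6951 uM


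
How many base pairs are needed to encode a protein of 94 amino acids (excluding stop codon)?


Each amino acid = 1 codon = 3 bp
bp = 94 * 3 = 282 bp

282 bp


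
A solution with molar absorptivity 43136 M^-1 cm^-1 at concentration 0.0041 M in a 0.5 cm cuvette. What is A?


A = epsilon * c * l
A = 43136 * 0.0041 * 0.5
A = 88.4288

88.4288


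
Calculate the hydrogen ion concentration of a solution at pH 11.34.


[H+] = 10^(-pH)
[H+] = 10^(-11.34)
[H+] = 4.571e-12 M

4.571e-12 M


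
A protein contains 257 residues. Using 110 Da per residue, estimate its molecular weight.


MW = n_residues * 110 Da
MW = 257 * 110
MW = 28270 Da

28270 Da


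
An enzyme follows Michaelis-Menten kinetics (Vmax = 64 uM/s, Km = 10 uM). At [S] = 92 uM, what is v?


v = Vmax * [S] / (Km + [S])
v = 64 * 92 / (10 + 92)
v = 57.7255 uM/s

57.7255 uM/s


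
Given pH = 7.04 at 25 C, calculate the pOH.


pOH = 14 - pH
pOH = 14 - 7.04
pOH = 6.96

6.96


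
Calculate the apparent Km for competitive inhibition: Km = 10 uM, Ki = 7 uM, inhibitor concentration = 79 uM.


Km_app = Km * (1 + [I]/Ki)
Km_app = 10 * (1 + 79/7)
Km_app = 122.8571 uM

122.8571 uM


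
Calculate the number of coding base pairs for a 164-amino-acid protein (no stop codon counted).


Each amino acid = 1 codon = 3 bp
bp = 164 * 3 = 492 bp

492 bp


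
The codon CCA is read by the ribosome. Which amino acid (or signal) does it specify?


Standard genetic code lookup.
Codon CCA -> Pro

Pro


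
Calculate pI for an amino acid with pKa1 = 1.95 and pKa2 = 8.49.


pI = (pKa1 + pKa2) / 2
pI = (1.95 + 8.49) / 2
pI = 5.22

5.22


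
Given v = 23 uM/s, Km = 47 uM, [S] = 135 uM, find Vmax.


Vmax = v * (Km + [S]) / [S]
Vmax = 23 * (47 + 135) / 135
Vmax = 31.0074 uM/s

31.0074 uM/s


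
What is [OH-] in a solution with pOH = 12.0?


[OH-] = 10^(-pOH)
[OH-] = 10^(-12.0)
[OH-] = 1.000e-12 M

1.000e-12 M


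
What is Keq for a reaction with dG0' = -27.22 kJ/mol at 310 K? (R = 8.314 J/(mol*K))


Keq = exp(-dG0 * 1000 / (R * T))
Keq = exp(-(-27.22) * 1000 / (8.314 * 310))
Keq = 38610.377

38610.377


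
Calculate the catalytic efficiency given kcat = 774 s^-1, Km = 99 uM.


Catalytic efficiency = kcat / Km
= 774 / 99
= 7.8182 uM^-1*s^-1

7.8182 uM^-1*s^-1


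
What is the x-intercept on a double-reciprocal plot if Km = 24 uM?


x-intercept = -1/Km
= -1/24
= -0.0417 1/uM

-0.0417 1/uM


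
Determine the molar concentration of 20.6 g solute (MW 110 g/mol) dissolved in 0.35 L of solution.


C = (mass / MW) / volume
C = (20.6 / 110) / 0.35
C = 0.5351 M

0.5351 M


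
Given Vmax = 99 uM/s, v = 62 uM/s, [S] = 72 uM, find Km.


Km = [S] * (Vmax - v) / v
Km = 72 * (99 - 62) / 62
Km = 42.9677 uM

42.9677 uM


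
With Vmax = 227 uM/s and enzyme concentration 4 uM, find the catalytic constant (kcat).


kcat = Vmax / [E]t
kcat = 227 / 4
kcat = 56.75 s^-1

56.75 s^-1


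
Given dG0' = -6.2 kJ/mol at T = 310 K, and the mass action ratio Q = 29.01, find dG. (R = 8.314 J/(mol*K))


dG = dG0' + RT * ln(Q) / 1000
dG = -6.2 + 8.314 * 310 * ln(29.01) / 1000
dG = 2.4796 kJ/mol

2.4796 kJ/mol


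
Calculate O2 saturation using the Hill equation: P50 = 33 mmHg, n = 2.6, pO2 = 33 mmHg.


Y = pO2^n / (P50^n + pO2^n)
Y = 33^2.6 / (33^2.6 + 33^2.6)
Y = 50.0%

50.0%


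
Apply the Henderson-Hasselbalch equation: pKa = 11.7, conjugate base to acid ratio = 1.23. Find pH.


pH = pKa + log10([A-]/[HA])
pH = 11.7 + log10(1.23)
pH = 11.7899

11.7899


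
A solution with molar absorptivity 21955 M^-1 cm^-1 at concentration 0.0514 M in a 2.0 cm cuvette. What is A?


A = epsilon * c * l
A = 21955 * 0.0514 * 2.0
A = 2256.974

2256.974


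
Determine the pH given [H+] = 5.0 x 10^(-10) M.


pH = -log10([H+])
pH = -log10(5.0 x 10^(-10))
pH = 9.301

9.301


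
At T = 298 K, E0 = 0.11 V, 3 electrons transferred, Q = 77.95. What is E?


E = E0 - (RT/nF) * ln(Q)
E = 0.11 - (8.314 * 298 / (3 * 96485)) * ln(77.95)
E = 0.0727 V

0.0727 V


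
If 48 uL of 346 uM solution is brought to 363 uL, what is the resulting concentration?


C2 = C1 * V1 / V2
C2 = 346 * 48 / 363
C2 = 45.7521 uM

45.7521 uM


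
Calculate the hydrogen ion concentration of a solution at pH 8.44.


[H+] = 10^(-pH)
[H+] = 10^(-8.44)
[H+] = 3.631e-09 M

3.631e-09 M


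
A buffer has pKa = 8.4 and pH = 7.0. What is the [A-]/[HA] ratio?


[A-]/[HA] = 10^(pH - pKa)
= 10^(7.0 - 8.4)
= 0.0398

0.0398


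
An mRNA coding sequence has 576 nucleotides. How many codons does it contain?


codons = nucleotides / 3
codons = 576 / 3 = 192

192


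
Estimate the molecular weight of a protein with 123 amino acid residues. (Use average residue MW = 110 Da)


MW = n_residues * 110 Da
MW = 123 * 110
MW = 13530 Da

13530 Da


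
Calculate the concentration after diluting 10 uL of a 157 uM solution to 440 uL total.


C2 = C1 * V1 / V2
C2 = 157 * 10 / 440
C2 = 3.5682 uM

3.5682 uM


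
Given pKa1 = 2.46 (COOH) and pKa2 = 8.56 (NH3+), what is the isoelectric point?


pI = (pKa1 + pKa2) / 2
pI = (2.46 + 8.56) / 2
pI = 5.51

5.51


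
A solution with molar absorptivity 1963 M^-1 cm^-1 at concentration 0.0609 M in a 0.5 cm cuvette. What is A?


A = epsilon * c * l
A = 1963 * 0.0609 * 0.5
A = 59.7734

59.7734


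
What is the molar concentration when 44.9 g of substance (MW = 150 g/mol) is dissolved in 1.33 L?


C = (mass / MW) / volume
C = (44.9 / 150) / 1.33
C = 0.2251 M

0.2251 M


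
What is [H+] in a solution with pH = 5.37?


[H+] = 10^(-pH)
[H+] = 10^(-5.37)
[H+] = 4.266e-06 M

4.266e-06 M


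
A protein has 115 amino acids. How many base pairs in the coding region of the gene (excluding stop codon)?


Each amino acid = 1 codon = 3 bp
bp = 115 * 3 = 345 bp

345 bp


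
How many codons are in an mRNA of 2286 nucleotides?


codons = nucleotides / 3
codons = 2286 / 3 = 762

762


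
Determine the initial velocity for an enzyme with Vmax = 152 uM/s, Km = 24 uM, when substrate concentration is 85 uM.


v = Vmax * [S] / (Km + [S])
v = 152 * 85 / (24 + 85)
v = 118.5321 uM/s

118.5321 uM/s


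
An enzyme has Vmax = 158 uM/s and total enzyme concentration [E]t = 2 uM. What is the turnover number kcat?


kcat = Vmax / [E]t
kcat = 158 / 2
kcat = 79.0 s^-1

79.0 s^-1


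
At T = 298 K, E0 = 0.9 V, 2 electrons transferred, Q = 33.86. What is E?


E = E0 - (RT/nF) * ln(Q)
E = 0.9 - (8.314 * 298 / (2 * 96485)) * ln(33.86)
E = 0.8548 V

0.8548 V


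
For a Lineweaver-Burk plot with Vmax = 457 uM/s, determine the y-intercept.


y-intercept = 1/Vmax
= 1/457
= 0.0022 s/uM

0.0022 s/uM


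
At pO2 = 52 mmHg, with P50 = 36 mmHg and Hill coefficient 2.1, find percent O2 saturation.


Y = pO2^n / (P50^n + pO2^n)
Y = 52^2.1 / (36^2.1 + 52^2.1)
Y = 68.4%

68.4%


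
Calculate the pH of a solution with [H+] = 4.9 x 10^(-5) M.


pH = -log10([H+])
pH = -log10(4.9 x 10^(-5))
pH = 4.3098

4.3098


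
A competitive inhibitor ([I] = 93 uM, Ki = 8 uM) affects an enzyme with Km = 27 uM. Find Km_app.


Km_app = Km * (1 + [I]/Ki)
Km_app = 27 * (1 + 93/8)
Km_app = 340.875 uM

340.875 uM


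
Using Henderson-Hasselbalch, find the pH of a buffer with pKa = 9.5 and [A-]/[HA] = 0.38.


pH = pKa + log10([A-]/[HA])
pH = 9.5 + log10(0.38)
pH = 9.0798

9.0798


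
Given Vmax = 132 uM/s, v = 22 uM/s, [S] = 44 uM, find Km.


Km = [S] * (Vmax - v) / v
Km = 44 * (132 - 22) / 22
Km = 220.0 uM

220.0 uM
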